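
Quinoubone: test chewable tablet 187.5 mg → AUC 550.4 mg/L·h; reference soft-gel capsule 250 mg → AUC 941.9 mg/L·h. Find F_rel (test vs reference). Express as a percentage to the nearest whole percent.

F_rel = (AUC_test/D_test) / (AUC_ref/D_ref)
      = (550.4/187.5) / (941.9/250)
      = 2.93547 / 3.7676 = 0.7791 = 77.91%

F_rel = 78%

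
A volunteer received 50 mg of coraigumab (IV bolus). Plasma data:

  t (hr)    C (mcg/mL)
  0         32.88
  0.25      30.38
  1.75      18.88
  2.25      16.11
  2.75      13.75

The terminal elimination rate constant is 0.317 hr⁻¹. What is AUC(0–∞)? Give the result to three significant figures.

Trapezoidal AUC_0→2.75:
  [0→0.25]: (32.88+30.38)/2 × 0.25 = 7.9075
  [0.25→1.75]: (30.38+18.88)/2 × 1.5 = 36.945
  [1.75→2.25]: (18.88+16.11)/2 × 0.5 = 8.7475
  [2.25→2.75]: (16.11+13.75)/2 × 0.5 = 7.465
  Sum = 61.065 mcg/mL·hr
Extrapolated tail: C_last / k_e = 13.75 / 0.317 = 43.375
AUC_0→∞ = 61.065 + 43.375 = 104.44 mcg/mL·hr

AUC = 104 mcg/mL·hr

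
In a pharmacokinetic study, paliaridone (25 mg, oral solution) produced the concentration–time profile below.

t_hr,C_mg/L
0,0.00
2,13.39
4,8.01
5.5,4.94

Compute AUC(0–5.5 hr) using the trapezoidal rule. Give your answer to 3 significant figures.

Trapezoidal AUC_0→5.5:
  [0→2]: (0.00+13.39)/2 × 2 = 13.39
  [2→4]: (13.39+8.01)/2 × 2 = 21.4
  [4→5.5]: (8.01+4.94)/2 × 1.5 = 9.7125
  Sum = 44.5025 mg/L·hr

AUC = 44.5 mg/L·hr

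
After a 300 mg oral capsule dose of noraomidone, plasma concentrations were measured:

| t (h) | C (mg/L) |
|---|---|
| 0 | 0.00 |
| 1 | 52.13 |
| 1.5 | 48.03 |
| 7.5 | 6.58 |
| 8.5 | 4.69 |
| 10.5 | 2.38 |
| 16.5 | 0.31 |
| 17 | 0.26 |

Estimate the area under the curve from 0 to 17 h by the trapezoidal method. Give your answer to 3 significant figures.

Trapezoidal AUC_0→17:
  [0→1]: (0.00+52.13)/2 × 1 = 26.065
  [1→1.5]: (52.13+48.03)/2 × 0.5 = 25.04
  [1.5→7.5]: (48.03+6.58)/2 × 6 = 163.83
  [7.5→8.5]: (6.58+4.69)/2 × 1 = 5.635
  [8.5→10.5]: (4.69+2.38)/2 × 2 = 7.07
  [10.5→16.5]: (2.38+0.31)/2 × 6 = 8.07
  [16.5→17]: (0.31+0.26)/2 × 0.5 = 0.1425
  Sum = 235.8525 mg/L·h

AUC = 236 mg/L·h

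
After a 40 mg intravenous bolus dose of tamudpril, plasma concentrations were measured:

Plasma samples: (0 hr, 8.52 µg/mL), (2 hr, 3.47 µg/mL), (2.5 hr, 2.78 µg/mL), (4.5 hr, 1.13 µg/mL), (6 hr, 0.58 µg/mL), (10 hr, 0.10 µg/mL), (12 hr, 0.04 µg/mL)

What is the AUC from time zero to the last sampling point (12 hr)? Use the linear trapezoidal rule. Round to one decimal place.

Trapezoidal AUC_0→12:
  [0→2]: (8.52+3.47)/2 × 2 = 11.99
  [2→2.5]: (3.47+2.78)/2 × 0.5 = 1.5625
  [2.5→4.5]: (2.78+1.13)/2 × 2 = 3.91
  [4.5→6]: (1.13+0.58)/2 × 1.5 = 1.2825
  [6→10]: (0.58+0.10)/2 × 4 = 1.36
  [10→12]: (0.10+0.04)/2 × 2 = 0.14
  Sum = 20.245 µg/mL·hr

AUC = 20.2 µg/mL·hr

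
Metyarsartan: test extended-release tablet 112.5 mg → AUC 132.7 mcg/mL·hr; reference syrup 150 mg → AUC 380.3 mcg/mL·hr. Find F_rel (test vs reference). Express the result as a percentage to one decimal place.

F_rel = (AUC_test/D_test) / (AUC_ref/D_ref)
      = (132.7/112.5) / (380.3/150)
      = 1.17956 / 2.53533 = 0.4652 = 46.52%

F_rel = 46.5%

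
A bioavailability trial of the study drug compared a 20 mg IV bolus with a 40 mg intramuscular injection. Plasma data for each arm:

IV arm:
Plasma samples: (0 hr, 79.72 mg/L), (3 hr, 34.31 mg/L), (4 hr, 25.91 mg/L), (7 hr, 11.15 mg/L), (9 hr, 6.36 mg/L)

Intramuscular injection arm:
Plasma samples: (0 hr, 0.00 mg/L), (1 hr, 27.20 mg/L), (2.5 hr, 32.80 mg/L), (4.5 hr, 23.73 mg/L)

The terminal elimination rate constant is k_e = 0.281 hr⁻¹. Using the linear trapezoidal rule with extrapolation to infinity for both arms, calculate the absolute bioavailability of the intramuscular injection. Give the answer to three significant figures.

Trapezoidal AUC_0→9 (IV):
  [0→3]: (79.72+34.31)/2 × 3 = 171.045
  [3→4]: (34.31+25.91)/2 × 1 = 30.11
  [4→7]: (25.91+11.15)/2 × 3 = 55.59
  [7→9]: (11.15+6.36)/2 × 2 = 17.51
  Sum = 274.255 mg/L·hr
IV tail: 6.36/0.281 = 22.633; AUC_iv,0→∞ = 274.255 + 22.633 = 296.888 mg/L·hr
Trapezoidal AUC_0→4.5 (intramuscular injection):
  [0→1]: (0.00+27.20)/2 × 1 = 13.6
  [1→2.5]: (27.20+32.80)/2 × 1.5 = 45.0
  [2.5→4.5]: (32.80+23.73)/2 × 2 = 56.53
  Sum = 115.13 mg/L·hr
intramuscular injection tail: 23.73/0.281 = 84.448; AUC_ev,0→∞ = 115.13 + 84.448 = 199.578 mg/L·hr
F = (AUC_ev/D_ev)/(AUC_iv/D_iv) = (199.578/40)/(296.888/20) = 4.98945/14.8444 = 0.3361

F = 0.336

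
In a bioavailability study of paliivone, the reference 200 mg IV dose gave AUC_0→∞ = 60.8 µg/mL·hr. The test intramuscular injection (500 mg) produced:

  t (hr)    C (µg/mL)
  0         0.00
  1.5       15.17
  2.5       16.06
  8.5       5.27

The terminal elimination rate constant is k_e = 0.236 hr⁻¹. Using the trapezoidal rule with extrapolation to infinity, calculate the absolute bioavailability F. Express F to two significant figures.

F = 0.75

Trapezoidal AUC_0→8.5 (intramuscular injection):
  [0→1.5]: (0.00+15.17)/2 × 1.5 = 11.3775
  [1.5→2.5]: (15.17+16.06)/2 × 1 = 15.615
  [2.5→8.5]: (16.06+5.27)/2 × 6 = 63.99
  Sum = 90.9825 µg/mL·hr
Tail: C_last/k_e = 5.27/0.236 = 22.331
AUC_0→∞ (intramuscular injection) = 90.9825 + 22.331 = 113.3135 µg/mL·hr
F = (AUC_ev/D_ev)/(AUC_iv/D_iv) = (113.3135/500)/(60.8/200) = 0.226627/0.304 = 0.7455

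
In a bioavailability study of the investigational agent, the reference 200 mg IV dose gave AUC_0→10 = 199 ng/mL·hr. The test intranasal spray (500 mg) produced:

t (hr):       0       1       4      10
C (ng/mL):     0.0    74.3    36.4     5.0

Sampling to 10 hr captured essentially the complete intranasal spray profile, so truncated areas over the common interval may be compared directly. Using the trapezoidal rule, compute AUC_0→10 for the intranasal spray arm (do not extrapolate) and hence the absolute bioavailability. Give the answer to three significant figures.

F = 0.658

Trapezoidal AUC_0→10 (intranasal spray):
  [0→1]: (0.0+74.3)/2 × 1 = 37.15
  [1→4]: (74.3+36.4)/2 × 3 = 166.05
  [4→10]: (36.4+5.0)/2 × 6 = 124.2
  Sum = 327.4 ng/mL·hr
F = (AUC_ev/D_ev)/(AUC_iv/D_iv) = (327.4/500)/(199/200) = 0.6548/0.995 = 0.6581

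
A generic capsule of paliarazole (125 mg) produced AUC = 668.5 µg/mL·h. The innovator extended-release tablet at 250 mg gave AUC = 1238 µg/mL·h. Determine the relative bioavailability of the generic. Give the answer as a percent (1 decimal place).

F_rel = 108.0%

F_rel = (AUC_test/D_test) / (AUC_ref/D_ref)
      = (668.5/125) / (1238/250)
      = 5.348 / 4.952 = 1.0800 = 108.00%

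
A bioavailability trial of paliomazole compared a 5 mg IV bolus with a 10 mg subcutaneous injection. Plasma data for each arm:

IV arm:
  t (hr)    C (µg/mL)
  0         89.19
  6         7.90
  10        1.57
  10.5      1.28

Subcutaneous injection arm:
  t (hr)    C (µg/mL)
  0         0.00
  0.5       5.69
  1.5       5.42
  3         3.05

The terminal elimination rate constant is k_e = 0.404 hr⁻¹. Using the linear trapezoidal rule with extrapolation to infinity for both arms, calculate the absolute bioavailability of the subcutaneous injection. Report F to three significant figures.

F = 0.0332

Trapezoidal AUC_0→10.5 (IV):
  [0→6]: (89.19+7.90)/2 × 6 = 291.27
  [6→10]: (7.90+1.57)/2 × 4 = 18.94
  [10→10.5]: (1.57+1.28)/2 × 0.5 = 0.7125
  Sum = 310.9225 µg/mL·hr
IV tail: 1.28/0.404 = 3.168; AUC_iv,0→∞ = 310.9225 + 3.168 = 314.0905 µg/mL·hr
Trapezoidal AUC_0→3 (subcutaneous injection):
  [0→0.5]: (0.00+5.69)/2 × 0.5 = 1.4225
  [0.5→1.5]: (5.69+5.42)/2 × 1 = 5.555
  [1.5→3]: (5.42+3.05)/2 × 1.5 = 6.3525
  Sum = 13.33 µg/mL·hr
subcutaneous injection tail: 3.05/0.404 = 7.550; AUC_ev,0→∞ = 13.33 + 7.550 = 20.88 µg/mL·hr
F = (AUC_ev/D_ev)/(AUC_iv/D_iv) = (20.88/10)/(314.0905/5) = 2.088/62.8181 = 0.0332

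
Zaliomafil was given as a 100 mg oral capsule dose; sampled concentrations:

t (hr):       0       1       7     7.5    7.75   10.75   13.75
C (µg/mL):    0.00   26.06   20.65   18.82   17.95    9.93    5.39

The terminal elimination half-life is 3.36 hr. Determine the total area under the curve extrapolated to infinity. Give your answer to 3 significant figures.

Trapezoidal AUC_0→13.75:
  [0→1]: (0.00+26.06)/2 × 1 = 13.03
  [1→7]: (26.06+20.65)/2 × 6 = 140.13
  [7→7.5]: (20.65+18.82)/2 × 0.5 = 9.8675
  [7.5→7.75]: (18.82+17.95)/2 × 0.25 = 4.59625
  [7.75→10.75]: (17.95+9.93)/2 × 3 = 41.82
  [10.75→13.75]: (9.93+5.39)/2 × 3 = 22.98
  Sum = 232.42375 µg/mL·hr
k_e = ln2 / t½ = 0.693147 / 3.36 = 0.2063 hr^-1
Extrapolated tail: C_last / k_e = 5.39 / 0.2063 = 26.127
AUC_0→∞ = 232.42375 + 26.127 = 258.55075 µg/mL·hr

AUC = 259 µg/mL·hr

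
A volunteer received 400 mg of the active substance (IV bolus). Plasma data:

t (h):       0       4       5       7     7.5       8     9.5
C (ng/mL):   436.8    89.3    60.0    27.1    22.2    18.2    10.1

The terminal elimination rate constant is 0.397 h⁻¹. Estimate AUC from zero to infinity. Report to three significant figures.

AUC = 1280 ng/mL·h

Trapezoidal AUC_0→9.5:
  [0→4]: (436.8+89.3)/2 × 4 = 1052.2
  [4→5]: (89.3+60.0)/2 × 1 = 74.65
  [5→7]: (60.0+27.1)/2 × 2 = 87.1
  [7→7.5]: (27.1+22.2)/2 × 0.5 = 12.325
  [7.5→8]: (22.2+18.2)/2 × 0.5 = 10.1
  [8→9.5]: (18.2+10.1)/2 × 1.5 = 21.225
  Sum = 1257.6 ng/mL·h
Extrapolated tail: C_last / k_e = 10.1 / 0.397 = 25.441
AUC_0→∞ = 1257.6 + 25.441 = 1283.041 ng/mL·h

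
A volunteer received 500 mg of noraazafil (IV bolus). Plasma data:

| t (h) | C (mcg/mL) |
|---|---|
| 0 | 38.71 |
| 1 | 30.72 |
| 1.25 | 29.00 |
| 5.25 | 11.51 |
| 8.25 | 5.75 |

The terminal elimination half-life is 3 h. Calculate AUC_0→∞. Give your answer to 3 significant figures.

AUC = 174 mcg/mL·h

Trapezoidal AUC_0→8.25:
  [0→1]: (38.71+30.72)/2 × 1 = 34.715
  [1→1.25]: (30.72+29.00)/2 × 0.25 = 7.465
  [1.25→5.25]: (29.00+11.51)/2 × 4 = 81.02
  [5.25→8.25]: (11.51+5.75)/2 × 3 = 25.89
  Sum = 149.09 mcg/mL·h
k_e = ln2 / t½ = 0.693147 / 3 = 0.2310 h^-1
Extrapolated tail: C_last / k_e = 5.75 / 0.231 = 24.892
AUC_0→∞ = 149.09 + 24.892 = 173.982 mcg/mL·h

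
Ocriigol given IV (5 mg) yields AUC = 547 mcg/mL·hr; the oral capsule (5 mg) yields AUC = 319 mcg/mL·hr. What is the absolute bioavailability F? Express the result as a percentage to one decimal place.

F = (AUC_ev / D_ev) / (AUC_iv / D_iv)
  = (319/5) / (547/5)
  = 63.8 / 109.4 = 0.5832
  = 58.32%

F = 58.3%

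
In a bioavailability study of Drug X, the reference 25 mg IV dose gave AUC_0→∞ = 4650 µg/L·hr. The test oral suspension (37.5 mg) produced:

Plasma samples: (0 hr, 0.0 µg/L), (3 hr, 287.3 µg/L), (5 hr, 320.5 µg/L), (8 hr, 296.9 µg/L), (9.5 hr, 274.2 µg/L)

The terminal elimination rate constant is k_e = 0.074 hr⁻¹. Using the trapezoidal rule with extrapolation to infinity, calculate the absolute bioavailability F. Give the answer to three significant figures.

F = 0.874

Trapezoidal AUC_0→9.5 (oral suspension):
  [0→3]: (0.0+287.3)/2 × 3 = 430.95
  [3→5]: (287.3+320.5)/2 × 2 = 607.8
  [5→8]: (320.5+296.9)/2 × 3 = 926.1
  [8→9.5]: (296.9+274.2)/2 × 1.5 = 428.325
  Sum = 2393.175 µg/L·hr
Tail: C_last/k_e = 274.2/0.074 = 3705.405
AUC_0→∞ (oral suspension) = 2393.175 + 3705.405 = 6098.58 µg/L·hr
F = (AUC_ev/D_ev)/(AUC_iv/D_iv) = (6098.58/37.5)/(4650/25) = 162.6288/186 = 0.8743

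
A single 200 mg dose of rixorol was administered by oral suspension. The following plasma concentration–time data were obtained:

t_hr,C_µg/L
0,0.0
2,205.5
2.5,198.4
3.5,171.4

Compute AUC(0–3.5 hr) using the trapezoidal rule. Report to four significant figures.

AUC = 491.4 µg/L·hr

Trapezoidal AUC_0→3.5:
  [0→2]: (0.0+205.5)/2 × 2 = 205.5
  [2→2.5]: (205.5+198.4)/2 × 0.5 = 100.975
  [2.5→3.5]: (198.4+171.4)/2 × 1 = 184.9
  Sum = 491.375 µg/L·hr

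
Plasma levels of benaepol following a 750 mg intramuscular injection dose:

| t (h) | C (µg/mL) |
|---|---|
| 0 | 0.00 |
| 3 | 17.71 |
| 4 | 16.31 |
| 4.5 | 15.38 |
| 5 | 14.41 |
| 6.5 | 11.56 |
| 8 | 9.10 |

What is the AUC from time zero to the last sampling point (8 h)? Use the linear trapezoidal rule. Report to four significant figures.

Trapezoidal AUC_0→8:
  [0→3]: (0.00+17.71)/2 × 3 = 26.565
  [3→4]: (17.71+16.31)/2 × 1 = 17.01
  [4→4.5]: (16.31+15.38)/2 × 0.5 = 7.9225
  [4.5→5]: (15.38+14.41)/2 × 0.5 = 7.4475
  [5→6.5]: (14.41+11.56)/2 × 1.5 = 19.4775
  [6.5→8]: (11.56+9.10)/2 × 1.5 = 15.495
  Sum = 93.9175 µg/mL·h

AUC = 93.92 µg/mL·h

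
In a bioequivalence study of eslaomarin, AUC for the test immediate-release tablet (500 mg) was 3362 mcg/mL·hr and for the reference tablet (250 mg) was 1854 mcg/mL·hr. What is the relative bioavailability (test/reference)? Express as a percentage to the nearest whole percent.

F_rel = 91%

F_rel = (AUC_test/D_test) / (AUC_ref/D_ref)
      = (3362/500) / (1854/250)
      = 6.724 / 7.416 = 0.9067 = 90.67%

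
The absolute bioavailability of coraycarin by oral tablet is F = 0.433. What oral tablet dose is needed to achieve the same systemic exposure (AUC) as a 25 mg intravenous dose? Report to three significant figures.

D_oral = 57.7 mg

For equal systemic exposure: F × D_ev = D_iv
D_ev = D_iv / F = 25 / 0.433 = 57.7367 mg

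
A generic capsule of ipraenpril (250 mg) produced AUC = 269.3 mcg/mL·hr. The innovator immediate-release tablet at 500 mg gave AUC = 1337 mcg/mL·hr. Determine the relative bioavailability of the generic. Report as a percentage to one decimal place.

F_rel = 40.3%

F_rel = (AUC_test/D_test) / (AUC_ref/D_ref)
      = (269.3/250) / (1337/500)
      = 1.0772 / 2.674 = 0.4028 = 40.28%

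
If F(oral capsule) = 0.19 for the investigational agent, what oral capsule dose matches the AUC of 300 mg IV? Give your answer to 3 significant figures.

For equal systemic exposure: F × D_ev = D_iv
D_ev = D_iv / F = 300 / 0.19 = 1578.95 mg

D_oral = 1580 mg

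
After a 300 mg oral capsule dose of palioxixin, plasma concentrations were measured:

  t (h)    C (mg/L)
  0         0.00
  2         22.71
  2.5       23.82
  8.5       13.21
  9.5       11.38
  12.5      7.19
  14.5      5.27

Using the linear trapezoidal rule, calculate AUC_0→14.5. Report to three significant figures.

Trapezoidal AUC_0→14.5:
  [0→2]: (0.00+22.71)/2 × 2 = 22.71
  [2→2.5]: (22.71+23.82)/2 × 0.5 = 11.6325
  [2.5→8.5]: (23.82+13.21)/2 × 6 = 111.09
  [8.5→9.5]: (13.21+11.38)/2 × 1 = 12.295
  [9.5→12.5]: (11.38+7.19)/2 × 3 = 27.855
  [12.5→14.5]: (7.19+5.27)/2 × 2 = 12.46
  Sum = 198.0425 mg/L·h

AUC = 198 mg/L·h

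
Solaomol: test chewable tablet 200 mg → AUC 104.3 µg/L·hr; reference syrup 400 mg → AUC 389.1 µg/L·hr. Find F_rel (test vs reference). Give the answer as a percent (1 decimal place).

F_rel = (AUC_test/D_test) / (AUC_ref/D_ref)
      = (104.3/200) / (389.1/400)
      = 0.5215 / 0.97275 = 0.5361 = 53.61%

F_rel = 53.6%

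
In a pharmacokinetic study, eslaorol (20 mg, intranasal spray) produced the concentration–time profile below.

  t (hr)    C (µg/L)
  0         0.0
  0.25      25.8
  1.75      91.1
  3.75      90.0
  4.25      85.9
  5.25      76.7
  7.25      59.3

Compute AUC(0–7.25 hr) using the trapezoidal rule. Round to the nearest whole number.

AUC = 533 µg/L·hr

Trapezoidal AUC_0→7.25:
  [0→0.25]: (0.0+25.8)/2 × 0.25 = 3.225
  [0.25→1.75]: (25.8+91.1)/2 × 1.5 = 87.675
  [1.75→3.75]: (91.1+90.0)/2 × 2 = 181.1
  [3.75→4.25]: (90.0+85.9)/2 × 0.5 = 43.975
  [4.25→5.25]: (85.9+76.7)/2 × 1 = 81.3
  [5.25→7.25]: (76.7+59.3)/2 × 2 = 136.0
  Sum = 533.275 µg/L·hr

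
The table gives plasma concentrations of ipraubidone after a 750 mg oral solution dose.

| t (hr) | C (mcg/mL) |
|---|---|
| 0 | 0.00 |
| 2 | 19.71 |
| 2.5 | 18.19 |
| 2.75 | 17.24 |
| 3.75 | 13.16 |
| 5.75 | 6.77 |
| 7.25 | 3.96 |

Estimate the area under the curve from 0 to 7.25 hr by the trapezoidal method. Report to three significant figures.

AUC = 76.8 mcg/mL·hr

Trapezoidal AUC_0→7.25:
  [0→2]: (0.00+19.71)/2 × 2 = 19.71
  [2→2.5]: (19.71+18.19)/2 × 0.5 = 9.475
  [2.5→2.75]: (18.19+17.24)/2 × 0.25 = 4.42875
  [2.75→3.75]: (17.24+13.16)/2 × 1 = 15.2
  [3.75→5.75]: (13.16+6.77)/2 × 2 = 19.93
  [5.75→7.25]: (6.77+3.96)/2 × 1.5 = 8.0475
  Sum = 76.79125 mcg/mL·hr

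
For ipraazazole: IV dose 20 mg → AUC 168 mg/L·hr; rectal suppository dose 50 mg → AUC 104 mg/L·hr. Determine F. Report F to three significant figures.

F = (AUC_ev / D_ev) / (AUC_iv / D_iv)
  = (104/50) / (168/20)
  = 2.08 / 8.4 = 0.2476

F = 0.248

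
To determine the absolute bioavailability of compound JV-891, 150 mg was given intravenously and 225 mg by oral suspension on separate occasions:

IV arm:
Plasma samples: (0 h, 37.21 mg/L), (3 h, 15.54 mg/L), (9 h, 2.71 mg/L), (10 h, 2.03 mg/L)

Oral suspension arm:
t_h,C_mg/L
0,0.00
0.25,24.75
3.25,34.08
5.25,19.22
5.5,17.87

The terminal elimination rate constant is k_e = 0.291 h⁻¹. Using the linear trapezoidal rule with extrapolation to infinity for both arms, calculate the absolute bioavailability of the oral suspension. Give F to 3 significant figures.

Trapezoidal AUC_0→10 (IV):
  [0→3]: (37.21+15.54)/2 × 3 = 79.125
  [3→9]: (15.54+2.71)/2 × 6 = 54.75
  [9→10]: (2.71+2.03)/2 × 1 = 2.37
  Sum = 136.245 mg/L·h
IV tail: 2.03/0.291 = 6.976; AUC_iv,0→∞ = 136.245 + 6.976 = 143.221 mg/L·h
Trapezoidal AUC_0→5.5 (oral suspension):
  [0→0.25]: (0.00+24.75)/2 × 0.25 = 3.09375
  [0.25→3.25]: (24.75+34.08)/2 × 3 = 88.245
  [3.25→5.25]: (34.08+19.22)/2 × 2 = 53.3
  [5.25→5.5]: (19.22+17.87)/2 × 0.25 = 4.63625
  Sum = 149.275 mg/L·h
oral suspension tail: 17.87/0.291 = 61.409; AUC_ev,0→∞ = 149.275 + 61.409 = 210.684 mg/L·h
F = (AUC_ev/D_ev)/(AUC_iv/D_iv) = (210.684/225)/(143.221/150) = 0.936373/0.954807 = 0.9807

F = 0.981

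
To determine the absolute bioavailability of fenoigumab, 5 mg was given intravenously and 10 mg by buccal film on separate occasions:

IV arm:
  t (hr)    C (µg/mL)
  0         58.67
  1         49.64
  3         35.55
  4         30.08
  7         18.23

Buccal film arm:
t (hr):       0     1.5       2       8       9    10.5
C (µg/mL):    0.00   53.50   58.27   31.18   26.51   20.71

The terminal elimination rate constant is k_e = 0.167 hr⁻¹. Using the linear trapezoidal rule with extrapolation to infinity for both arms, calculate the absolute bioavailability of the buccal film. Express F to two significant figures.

Trapezoidal AUC_0→7 (IV):
  [0→1]: (58.67+49.64)/2 × 1 = 54.155
  [1→3]: (49.64+35.55)/2 × 2 = 85.19
  [3→4]: (35.55+30.08)/2 × 1 = 32.815
  [4→7]: (30.08+18.23)/2 × 3 = 72.465
  Sum = 244.625 µg/mL·hr
IV tail: 18.23/0.167 = 109.162; AUC_iv,0→∞ = 244.625 + 109.162 = 353.787 µg/mL·hr
Trapezoidal AUC_0→10.5 (buccal film):
  [0→1.5]: (0.00+53.50)/2 × 1.5 = 40.125
  [1.5→2]: (53.50+58.27)/2 × 0.5 = 27.9425
  [2→8]: (58.27+31.18)/2 × 6 = 268.35
  [8→9]: (31.18+26.51)/2 × 1 = 28.845
  [9→10.5]: (26.51+20.71)/2 × 1.5 = 35.415
  Sum = 400.6775 µg/mL·hr
buccal film tail: 20.71/0.167 = 124.012; AUC_ev,0→∞ = 400.6775 + 124.012 = 524.6895 µg/mL·hr
F = (AUC_ev/D_ev)/(AUC_iv/D_iv) = (524.6895/10)/(353.787/5) = 52.46895/70.7574 = 0.7415

F = 0.74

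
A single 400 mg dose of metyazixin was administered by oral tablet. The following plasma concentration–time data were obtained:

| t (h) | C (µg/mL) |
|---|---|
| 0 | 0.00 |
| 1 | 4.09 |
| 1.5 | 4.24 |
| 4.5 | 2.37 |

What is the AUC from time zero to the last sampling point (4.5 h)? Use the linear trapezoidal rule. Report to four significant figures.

AUC = 14.04 µg/mL·h

Trapezoidal AUC_0→4.5:
  [0→1]: (0.00+4.09)/2 × 1 = 2.045
  [1→1.5]: (4.09+4.24)/2 × 0.5 = 2.0825
  [1.5→4.5]: (4.24+2.37)/2 × 3 = 9.915
  Sum = 14.0425 µg/mL·h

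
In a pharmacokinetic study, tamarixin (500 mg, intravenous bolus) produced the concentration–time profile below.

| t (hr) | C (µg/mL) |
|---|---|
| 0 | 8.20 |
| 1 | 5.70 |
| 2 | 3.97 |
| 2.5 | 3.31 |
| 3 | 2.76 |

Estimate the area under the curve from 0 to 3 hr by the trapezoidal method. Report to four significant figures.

Trapezoidal AUC_0→3:
  [0→1]: (8.20+5.70)/2 × 1 = 6.95
  [1→2]: (5.70+3.97)/2 × 1 = 4.835
  [2→2.5]: (3.97+3.31)/2 × 0.5 = 1.82
  [2.5→3]: (3.31+2.76)/2 × 0.5 = 1.5175
  Sum = 15.1225 µg/mL·hr

AUC = 15.12 µg/mL·hr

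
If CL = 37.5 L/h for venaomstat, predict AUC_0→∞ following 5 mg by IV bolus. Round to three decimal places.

AUC_0→∞ = Dose_iv / CL
        = 5 / 37.5 = 0.133333 mg/L·h

AUC = 0.133 mg/L·h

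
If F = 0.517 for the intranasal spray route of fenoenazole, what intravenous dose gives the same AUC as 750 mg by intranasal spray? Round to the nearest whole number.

Systemic exposure from an extravascular dose = F × D_ev, so the equivalent IV dose is F × D_ev.
D_iv = F × D_ev = 0.517 × 750 = 387.75 mg

D_iv = 388 mg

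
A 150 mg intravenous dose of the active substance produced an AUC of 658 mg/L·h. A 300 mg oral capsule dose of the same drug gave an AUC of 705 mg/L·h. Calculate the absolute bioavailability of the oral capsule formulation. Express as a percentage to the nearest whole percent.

F = 54%

F = (AUC_ev / D_ev) / (AUC_iv / D_iv)
  = (705/300) / (658/150)
  = 2.35 / 4.38667 = 0.5357
  = 53.57%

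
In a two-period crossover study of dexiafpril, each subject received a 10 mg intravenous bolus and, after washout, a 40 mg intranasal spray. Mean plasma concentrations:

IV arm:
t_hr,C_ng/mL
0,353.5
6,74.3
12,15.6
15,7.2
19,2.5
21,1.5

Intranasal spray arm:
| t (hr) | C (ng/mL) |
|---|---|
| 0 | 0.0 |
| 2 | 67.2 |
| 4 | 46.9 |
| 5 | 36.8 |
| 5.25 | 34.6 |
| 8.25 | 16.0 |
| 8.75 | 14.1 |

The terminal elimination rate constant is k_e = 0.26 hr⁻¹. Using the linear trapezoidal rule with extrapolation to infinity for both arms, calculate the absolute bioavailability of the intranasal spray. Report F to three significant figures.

Trapezoidal AUC_0→21 (IV):
  [0→6]: (353.5+74.3)/2 × 6 = 1283.4
  [6→12]: (74.3+15.6)/2 × 6 = 269.7
  [12→15]: (15.6+7.2)/2 × 3 = 34.2
  [15→19]: (7.2+2.5)/2 × 4 = 19.4
  [19→21]: (2.5+1.5)/2 × 2 = 4.0
  Sum = 1610.7 ng/mL·hr
IV tail: 1.5/0.26 = 5.769; AUC_iv,0→∞ = 1610.7 + 5.769 = 1616.469 ng/mL·hr
Trapezoidal AUC_0→8.75 (intranasal spray):
  [0→2]: (0.0+67.2)/2 × 2 = 67.2
  [2→4]: (67.2+46.9)/2 × 2 = 114.1
  [4→5]: (46.9+36.8)/2 × 1 = 41.85
  [5→5.25]: (36.8+34.6)/2 × 0.25 = 8.925
  [5.25→8.25]: (34.6+16.0)/2 × 3 = 75.9
  [8.25→8.75]: (16.0+14.1)/2 × 0.5 = 7.525
  Sum = 315.5 ng/mL·hr
intranasal spray tail: 14.1/0.26 = 54.231; AUC_ev,0→∞ = 315.5 + 54.231 = 369.731 ng/mL·hr
F = (AUC_ev/D_ev)/(AUC_iv/D_iv) = (369.731/40)/(1616.469/10) = 9.243275/161.6469 = 0.0572

F = 0.0572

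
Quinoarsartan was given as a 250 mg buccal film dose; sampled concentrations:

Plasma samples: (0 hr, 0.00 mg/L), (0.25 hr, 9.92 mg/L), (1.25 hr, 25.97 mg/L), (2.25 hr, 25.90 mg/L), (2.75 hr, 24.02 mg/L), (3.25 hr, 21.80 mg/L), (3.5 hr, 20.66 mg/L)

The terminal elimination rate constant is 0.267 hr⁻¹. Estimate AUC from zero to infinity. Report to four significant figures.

Trapezoidal AUC_0→3.5:
  [0→0.25]: (0.00+9.92)/2 × 0.25 = 1.24
  [0.25→1.25]: (9.92+25.97)/2 × 1 = 17.945
  [1.25→2.25]: (25.97+25.90)/2 × 1 = 25.935
  [2.25→2.75]: (25.90+24.02)/2 × 0.5 = 12.48
  [2.75→3.25]: (24.02+21.80)/2 × 0.5 = 11.455
  [3.25→3.5]: (21.80+20.66)/2 × 0.25 = 5.3075
  Sum = 74.3625 mg/L·hr
Extrapolated tail: C_last / k_e = 20.66 / 0.267 = 77.378
AUC_0→∞ = 74.3625 + 77.378 = 151.7405 mg/L·hr

AUC = 151.7 mg/L·hr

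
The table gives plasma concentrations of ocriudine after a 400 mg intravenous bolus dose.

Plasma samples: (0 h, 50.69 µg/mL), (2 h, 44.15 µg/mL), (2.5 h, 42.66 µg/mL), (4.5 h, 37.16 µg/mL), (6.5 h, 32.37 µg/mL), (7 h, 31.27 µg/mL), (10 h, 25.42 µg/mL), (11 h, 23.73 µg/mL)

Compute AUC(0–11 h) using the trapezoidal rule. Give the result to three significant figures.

Trapezoidal AUC_0→11:
  [0→2]: (50.69+44.15)/2 × 2 = 94.84
  [2→2.5]: (44.15+42.66)/2 × 0.5 = 21.7025
  [2.5→4.5]: (42.66+37.16)/2 × 2 = 79.82
  [4.5→6.5]: (37.16+32.37)/2 × 2 = 69.53
  [6.5→7]: (32.37+31.27)/2 × 0.5 = 15.91
  [7→10]: (31.27+25.42)/2 × 3 = 85.035
  [10→11]: (25.42+23.73)/2 × 1 = 24.575
  Sum = 391.4125 µg/mL·h

AUC = 391 µg/mL·h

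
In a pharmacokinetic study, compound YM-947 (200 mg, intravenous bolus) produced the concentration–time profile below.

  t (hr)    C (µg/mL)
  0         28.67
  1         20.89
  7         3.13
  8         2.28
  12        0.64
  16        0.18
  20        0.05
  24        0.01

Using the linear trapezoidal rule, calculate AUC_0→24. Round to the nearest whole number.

Trapezoidal AUC_0→24:
  [0→1]: (28.67+20.89)/2 × 1 = 24.78
  [1→7]: (20.89+3.13)/2 × 6 = 72.06
  [7→8]: (3.13+2.28)/2 × 1 = 2.705
  [8→12]: (2.28+0.64)/2 × 4 = 5.84
  [12→16]: (0.64+0.18)/2 × 4 = 1.64
  [16→20]: (0.18+0.05)/2 × 4 = 0.46
  [20→24]: (0.05+0.01)/2 × 4 = 0.12
  Sum = 107.605 µg/mL·hr

AUC = 108 µg/mL·hr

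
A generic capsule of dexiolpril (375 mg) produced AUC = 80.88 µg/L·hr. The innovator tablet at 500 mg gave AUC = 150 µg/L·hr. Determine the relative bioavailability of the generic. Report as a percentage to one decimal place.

F_rel = 71.9%

F_rel = (AUC_test/D_test) / (AUC_ref/D_ref)
      = (80.88/375) / (150/500)
      = 0.21568 / 0.3 = 0.7189 = 71.89%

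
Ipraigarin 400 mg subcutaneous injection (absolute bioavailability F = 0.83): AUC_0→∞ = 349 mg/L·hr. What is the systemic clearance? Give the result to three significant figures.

CL = 0.951 L/hr

CL = F × Dose / AUC_0→∞
   = 0.83 × 400 / 349 = 0.951289 L/hr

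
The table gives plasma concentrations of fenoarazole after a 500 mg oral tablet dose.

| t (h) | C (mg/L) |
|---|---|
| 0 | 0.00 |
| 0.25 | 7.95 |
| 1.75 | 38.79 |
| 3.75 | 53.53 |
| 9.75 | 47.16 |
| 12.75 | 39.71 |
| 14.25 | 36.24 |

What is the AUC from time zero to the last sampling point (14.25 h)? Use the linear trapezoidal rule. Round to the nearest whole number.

Trapezoidal AUC_0→14.25:
  [0→0.25]: (0.00+7.95)/2 × 0.25 = 0.99375
  [0.25→1.75]: (7.95+38.79)/2 × 1.5 = 35.055
  [1.75→3.75]: (38.79+53.53)/2 × 2 = 92.32
  [3.75→9.75]: (53.53+47.16)/2 × 6 = 302.07
  [9.75→12.75]: (47.16+39.71)/2 × 3 = 130.305
  [12.75→14.25]: (39.71+36.24)/2 × 1.5 = 56.9625
  Sum = 617.70625 mg/L·h

AUC = 618 mg/L·h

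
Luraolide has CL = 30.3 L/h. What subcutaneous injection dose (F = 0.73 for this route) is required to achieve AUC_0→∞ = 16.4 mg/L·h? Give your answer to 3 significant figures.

Dose = CL × AUC_0→∞ / F
     = 30.3 × 16.4 / 0.73 = 680.712 mg

Dose = 681 mg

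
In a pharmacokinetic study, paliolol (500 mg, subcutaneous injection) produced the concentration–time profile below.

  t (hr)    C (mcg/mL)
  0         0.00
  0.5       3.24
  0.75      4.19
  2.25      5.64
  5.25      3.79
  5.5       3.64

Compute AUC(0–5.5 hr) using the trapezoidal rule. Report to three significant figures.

AUC = 24.2 mcg/mL·hr

Trapezoidal AUC_0→5.5:
  [0→0.5]: (0.00+3.24)/2 × 0.5 = 0.81
  [0.5→0.75]: (3.24+4.19)/2 × 0.25 = 0.92875
  [0.75→2.25]: (4.19+5.64)/2 × 1.5 = 7.3725
  [2.25→5.25]: (5.64+3.79)/2 × 3 = 14.145
  [5.25→5.5]: (3.79+3.64)/2 × 0.25 = 0.92875
  Sum = 24.185 mcg/mL·hr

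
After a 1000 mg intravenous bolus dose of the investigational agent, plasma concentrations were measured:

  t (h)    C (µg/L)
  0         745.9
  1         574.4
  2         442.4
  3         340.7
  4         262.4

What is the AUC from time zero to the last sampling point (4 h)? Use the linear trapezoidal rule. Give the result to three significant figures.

AUC = 1860 µg/L·h

Trapezoidal AUC_0→4:
  [0→1]: (745.9+574.4)/2 × 1 = 660.15
  [1→2]: (574.4+442.4)/2 × 1 = 508.4
  [2→3]: (442.4+340.7)/2 × 1 = 391.55
  [3→4]: (340.7+262.4)/2 × 1 = 301.55
  Sum = 1861.65 µg/L·h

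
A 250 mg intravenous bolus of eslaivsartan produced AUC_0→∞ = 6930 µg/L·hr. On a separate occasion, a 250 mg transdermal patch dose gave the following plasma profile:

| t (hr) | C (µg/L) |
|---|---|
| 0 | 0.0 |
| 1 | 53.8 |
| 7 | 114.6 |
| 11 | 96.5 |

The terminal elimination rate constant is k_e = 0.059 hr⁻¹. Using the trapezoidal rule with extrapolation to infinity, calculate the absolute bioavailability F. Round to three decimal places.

F = 0.374

Trapezoidal AUC_0→11 (transdermal patch):
  [0→1]: (0.0+53.8)/2 × 1 = 26.9
  [1→7]: (53.8+114.6)/2 × 6 = 505.2
  [7→11]: (114.6+96.5)/2 × 4 = 422.2
  Sum = 954.3 µg/L·hr
Tail: C_last/k_e = 96.5/0.059 = 1635.593
AUC_0→∞ (transdermal patch) = 954.3 + 1635.593 = 2589.893 µg/L·hr
F = (AUC_ev/D_ev)/(AUC_iv/D_iv) = (2589.893/250)/(6930/250) = 10.359572/27.72 = 0.3737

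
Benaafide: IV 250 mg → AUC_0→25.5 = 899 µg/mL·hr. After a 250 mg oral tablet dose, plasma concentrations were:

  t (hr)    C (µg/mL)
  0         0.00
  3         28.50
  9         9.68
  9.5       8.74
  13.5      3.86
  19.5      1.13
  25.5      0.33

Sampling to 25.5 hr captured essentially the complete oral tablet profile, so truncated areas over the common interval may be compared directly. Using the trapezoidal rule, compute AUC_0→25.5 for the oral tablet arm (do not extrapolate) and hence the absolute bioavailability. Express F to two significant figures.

F = 0.23

Trapezoidal AUC_0→25.5 (oral tablet):
  [0→3]: (0.00+28.50)/2 × 3 = 42.75
  [3→9]: (28.50+9.68)/2 × 6 = 114.54
  [9→9.5]: (9.68+8.74)/2 × 0.5 = 4.605
  [9.5→13.5]: (8.74+3.86)/2 × 4 = 25.2
  [13.5→19.5]: (3.86+1.13)/2 × 6 = 14.97
  [19.5→25.5]: (1.13+0.33)/2 × 6 = 4.38
  Sum = 206.445 µg/mL·hr
F = (AUC_ev/D_ev)/(AUC_iv/D_iv) = (206.445/250)/(899/250) = 0.82578/3.596 = 0.2296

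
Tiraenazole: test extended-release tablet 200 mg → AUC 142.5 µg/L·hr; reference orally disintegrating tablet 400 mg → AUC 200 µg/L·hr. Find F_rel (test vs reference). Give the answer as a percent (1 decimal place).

F_rel = (AUC_test/D_test) / (AUC_ref/D_ref)
      = (142.5/200) / (200/400)
      = 0.7125 / 0.5 = 1.4250 = 142.50%

F_rel = 142.5%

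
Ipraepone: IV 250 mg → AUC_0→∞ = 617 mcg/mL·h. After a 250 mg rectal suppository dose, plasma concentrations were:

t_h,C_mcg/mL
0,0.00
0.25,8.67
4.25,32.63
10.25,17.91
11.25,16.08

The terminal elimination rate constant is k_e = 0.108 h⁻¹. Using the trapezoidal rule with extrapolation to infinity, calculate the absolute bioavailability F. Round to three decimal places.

F = 0.650

Trapezoidal AUC_0→11.25 (rectal suppository):
  [0→0.25]: (0.00+8.67)/2 × 0.25 = 1.08375
  [0.25→4.25]: (8.67+32.63)/2 × 4 = 82.6
  [4.25→10.25]: (32.63+17.91)/2 × 6 = 151.62
  [10.25→11.25]: (17.91+16.08)/2 × 1 = 16.995
  Sum = 252.29875 mcg/mL·h
Tail: C_last/k_e = 16.08/0.108 = 148.889
AUC_0→∞ (rectal suppository) = 252.29875 + 148.889 = 401.18775 mcg/mL·h
F = (AUC_ev/D_ev)/(AUC_iv/D_iv) = (401.18775/250)/(617/250) = 1.604751/2.468 = 0.6502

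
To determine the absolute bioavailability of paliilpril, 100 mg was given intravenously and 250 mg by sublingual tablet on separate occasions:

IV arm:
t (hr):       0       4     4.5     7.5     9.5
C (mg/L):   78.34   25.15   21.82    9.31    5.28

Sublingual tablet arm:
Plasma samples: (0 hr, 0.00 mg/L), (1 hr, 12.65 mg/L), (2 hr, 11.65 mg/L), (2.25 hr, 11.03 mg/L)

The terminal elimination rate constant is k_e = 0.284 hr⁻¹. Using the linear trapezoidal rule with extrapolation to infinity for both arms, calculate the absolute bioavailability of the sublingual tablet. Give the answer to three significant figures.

Trapezoidal AUC_0→9.5 (IV):
  [0→4]: (78.34+25.15)/2 × 4 = 206.98
  [4→4.5]: (25.15+21.82)/2 × 0.5 = 11.7425
  [4.5→7.5]: (21.82+9.31)/2 × 3 = 46.695
  [7.5→9.5]: (9.31+5.28)/2 × 2 = 14.59
  Sum = 280.0075 mg/L·hr
IV tail: 5.28/0.284 = 18.592; AUC_iv,0→∞ = 280.0075 + 18.592 = 298.5995 mg/L·hr
Trapezoidal AUC_0→2.25 (sublingual tablet):
  [0→1]: (0.00+12.65)/2 × 1 = 6.325
  [1→2]: (12.65+11.65)/2 × 1 = 12.15
  [2→2.25]: (11.65+11.03)/2 × 0.25 = 2.835
  Sum = 21.31 mg/L·hr
sublingual tablet tail: 11.03/0.284 = 38.838; AUC_ev,0→∞ = 21.31 + 38.838 = 60.148 mg/L·hr
F = (AUC_ev/D_ev)/(AUC_iv/D_iv) = (60.148/250)/(298.5995/100) = 0.240592/2.985995 = 0.0806

F = 0.0806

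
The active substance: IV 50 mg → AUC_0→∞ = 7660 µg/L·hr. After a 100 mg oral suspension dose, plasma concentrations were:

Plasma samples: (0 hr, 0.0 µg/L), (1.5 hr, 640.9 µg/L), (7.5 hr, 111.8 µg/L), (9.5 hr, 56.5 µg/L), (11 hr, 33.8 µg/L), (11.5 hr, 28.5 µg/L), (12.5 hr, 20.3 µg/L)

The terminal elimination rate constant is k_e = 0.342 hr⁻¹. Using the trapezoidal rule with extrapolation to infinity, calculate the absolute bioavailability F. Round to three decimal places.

Trapezoidal AUC_0→12.5 (oral suspension):
  [0→1.5]: (0.0+640.9)/2 × 1.5 = 480.675
  [1.5→7.5]: (640.9+111.8)/2 × 6 = 2258.1
  [7.5→9.5]: (111.8+56.5)/2 × 2 = 168.3
  [9.5→11]: (56.5+33.8)/2 × 1.5 = 67.725
  [11→11.5]: (33.8+28.5)/2 × 0.5 = 15.575
  [11.5→12.5]: (28.5+20.3)/2 × 1 = 24.4
  Sum = 3014.775 µg/L·hr
Tail: C_last/k_e = 20.3/0.342 = 59.357
AUC_0→∞ (oral suspension) = 3014.775 + 59.357 = 3074.132 µg/L·hr
F = (AUC_ev/D_ev)/(AUC_iv/D_iv) = (3074.132/100)/(7660/50) = 30.74132/153.2 = 0.2007

F = 0.201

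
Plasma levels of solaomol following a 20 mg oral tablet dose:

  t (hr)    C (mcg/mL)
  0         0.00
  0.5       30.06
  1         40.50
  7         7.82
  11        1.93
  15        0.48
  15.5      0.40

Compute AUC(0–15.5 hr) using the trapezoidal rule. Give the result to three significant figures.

AUC = 195 mcg/mL·hr

Trapezoidal AUC_0→15.5:
  [0→0.5]: (0.00+30.06)/2 × 0.5 = 7.515
  [0.5→1]: (30.06+40.50)/2 × 0.5 = 17.64
  [1→7]: (40.50+7.82)/2 × 6 = 144.96
  [7→11]: (7.82+1.93)/2 × 4 = 19.5
  [11→15]: (1.93+0.48)/2 × 4 = 4.82
  [15→15.5]: (0.48+0.40)/2 × 0.5 = 0.22
  Sum = 194.655 mcg/mL·hr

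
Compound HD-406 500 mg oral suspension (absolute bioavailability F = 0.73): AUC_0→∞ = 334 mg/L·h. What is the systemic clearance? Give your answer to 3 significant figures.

CL = 1.09 L/h

CL = F × Dose / AUC_0→∞
   = 0.73 × 500 / 334 = 1.09281 L/h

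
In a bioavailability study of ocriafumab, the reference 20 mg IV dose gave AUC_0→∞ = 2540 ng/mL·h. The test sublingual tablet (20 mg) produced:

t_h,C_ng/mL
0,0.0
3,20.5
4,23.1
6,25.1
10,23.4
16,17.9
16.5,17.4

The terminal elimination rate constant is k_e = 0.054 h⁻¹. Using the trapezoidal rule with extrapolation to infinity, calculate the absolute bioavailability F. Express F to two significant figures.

F = 0.26

Trapezoidal AUC_0→16.5 (sublingual tablet):
  [0→3]: (0.0+20.5)/2 × 3 = 30.75
  [3→4]: (20.5+23.1)/2 × 1 = 21.8
  [4→6]: (23.1+25.1)/2 × 2 = 48.2
  [6→10]: (25.1+23.4)/2 × 4 = 97.0
  [10→16]: (23.4+17.9)/2 × 6 = 123.9
  [16→16.5]: (17.9+17.4)/2 × 0.5 = 8.825
  Sum = 330.475 ng/mL·h
Tail: C_last/k_e = 17.4/0.054 = 322.222
AUC_0→∞ (sublingual tablet) = 330.475 + 322.222 = 652.697 ng/mL·h
F = (AUC_ev/D_ev)/(AUC_iv/D_iv) = (652.697/20)/(2540/20) = 32.63485/127 = 0.2570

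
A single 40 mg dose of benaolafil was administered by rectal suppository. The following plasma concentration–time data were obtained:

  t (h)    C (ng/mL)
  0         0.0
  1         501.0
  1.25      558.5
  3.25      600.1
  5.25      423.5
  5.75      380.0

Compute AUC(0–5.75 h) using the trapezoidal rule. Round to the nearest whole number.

AUC = 2766 ng/mL·h

Trapezoidal AUC_0→5.75:
  [0→1]: (0.0+501.0)/2 × 1 = 250.5
  [1→1.25]: (501.0+558.5)/2 × 0.25 = 132.4375
  [1.25→3.25]: (558.5+600.1)/2 × 2 = 1158.6
  [3.25→5.25]: (600.1+423.5)/2 × 2 = 1023.6
  [5.25→5.75]: (423.5+380.0)/2 × 0.5 = 200.875
  Sum = 2766.0125 ng/mL·h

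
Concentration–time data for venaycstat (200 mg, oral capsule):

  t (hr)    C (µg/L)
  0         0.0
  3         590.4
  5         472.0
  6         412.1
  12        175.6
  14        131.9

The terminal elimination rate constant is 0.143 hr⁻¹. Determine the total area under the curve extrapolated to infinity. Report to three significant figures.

AUC = 5380 µg/L·hr

Trapezoidal AUC_0→14:
  [0→3]: (0.0+590.4)/2 × 3 = 885.6
  [3→5]: (590.4+472.0)/2 × 2 = 1062.4
  [5→6]: (472.0+412.1)/2 × 1 = 442.05
  [6→12]: (412.1+175.6)/2 × 6 = 1763.1
  [12→14]: (175.6+131.9)/2 × 2 = 307.5
  Sum = 4460.65 µg/L·hr
Extrapolated tail: C_last / k_e = 131.9 / 0.143 = 922.378
AUC_0→∞ = 4460.65 + 922.378 = 5383.028 µg/L·hr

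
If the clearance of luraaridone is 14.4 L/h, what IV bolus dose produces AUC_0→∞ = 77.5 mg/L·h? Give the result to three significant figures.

Dose_iv = CL × AUC_0→∞
     = 14.4 × 77.5 = 1116 mg

Dose = 1120 mg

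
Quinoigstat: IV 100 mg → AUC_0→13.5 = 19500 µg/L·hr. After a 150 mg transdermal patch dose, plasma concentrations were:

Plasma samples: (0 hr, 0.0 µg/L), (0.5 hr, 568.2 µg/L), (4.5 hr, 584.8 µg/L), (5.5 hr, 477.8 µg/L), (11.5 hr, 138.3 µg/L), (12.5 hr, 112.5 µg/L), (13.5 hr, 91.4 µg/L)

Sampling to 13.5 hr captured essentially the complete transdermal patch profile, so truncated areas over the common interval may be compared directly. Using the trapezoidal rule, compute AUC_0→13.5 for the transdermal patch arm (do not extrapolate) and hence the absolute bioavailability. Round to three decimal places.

Trapezoidal AUC_0→13.5 (transdermal patch):
  [0→0.5]: (0.0+568.2)/2 × 0.5 = 142.05
  [0.5→4.5]: (568.2+584.8)/2 × 4 = 2306.0
  [4.5→5.5]: (584.8+477.8)/2 × 1 = 531.3
  [5.5→11.5]: (477.8+138.3)/2 × 6 = 1848.3
  [11.5→12.5]: (138.3+112.5)/2 × 1 = 125.4
  [12.5→13.5]: (112.5+91.4)/2 × 1 = 101.95
  Sum = 5055.0 µg/L·hr
F = (AUC_ev/D_ev)/(AUC_iv/D_iv) = (5055.0/150)/(19500/100) = 33.7/195 = 0.1728

F = 0.173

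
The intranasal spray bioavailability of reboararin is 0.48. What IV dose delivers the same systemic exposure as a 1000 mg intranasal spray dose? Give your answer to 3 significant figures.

D_iv = 480 mg

Systemic exposure from an extravascular dose = F × D_ev, so the equivalent IV dose is F × D_ev.
D_iv = F × D_ev = 0.48 × 1000 = 480 mg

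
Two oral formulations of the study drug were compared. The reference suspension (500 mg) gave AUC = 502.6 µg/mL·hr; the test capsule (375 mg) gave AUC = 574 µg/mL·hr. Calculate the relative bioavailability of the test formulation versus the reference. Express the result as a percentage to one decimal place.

F_rel = 152.3%

F_rel = (AUC_test/D_test) / (AUC_ref/D_ref)
      = (574/375) / (502.6/500)
      = 1.53067 / 1.0052 = 1.5228 = 152.28%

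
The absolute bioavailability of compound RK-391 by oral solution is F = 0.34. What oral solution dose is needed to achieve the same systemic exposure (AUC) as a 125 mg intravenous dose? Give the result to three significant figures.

D_oral = 368 mg

For equal systemic exposure: F × D_ev = D_iv
D_ev = D_iv / F = 125 / 0.34 = 367.647 mg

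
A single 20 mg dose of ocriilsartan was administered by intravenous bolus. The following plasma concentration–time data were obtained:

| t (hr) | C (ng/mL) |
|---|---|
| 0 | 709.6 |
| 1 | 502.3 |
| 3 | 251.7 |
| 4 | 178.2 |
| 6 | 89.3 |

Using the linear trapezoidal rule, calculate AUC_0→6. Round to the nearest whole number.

Trapezoidal AUC_0→6:
  [0→1]: (709.6+502.3)/2 × 1 = 605.95
  [1→3]: (502.3+251.7)/2 × 2 = 754.0
  [3→4]: (251.7+178.2)/2 × 1 = 214.95
  [4→6]: (178.2+89.3)/2 × 2 = 267.5
  Sum = 1842.4 ng/mL·hr

AUC = 1842 ng/mL·hr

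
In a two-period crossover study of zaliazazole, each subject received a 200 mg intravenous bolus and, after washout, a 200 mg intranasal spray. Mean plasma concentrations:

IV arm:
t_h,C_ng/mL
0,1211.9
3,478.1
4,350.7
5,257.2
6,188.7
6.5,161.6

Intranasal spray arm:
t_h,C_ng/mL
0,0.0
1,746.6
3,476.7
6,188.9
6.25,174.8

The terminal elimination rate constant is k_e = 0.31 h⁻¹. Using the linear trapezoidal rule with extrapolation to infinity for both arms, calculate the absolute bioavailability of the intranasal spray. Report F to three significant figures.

F = 0.784

Trapezoidal AUC_0→6.5 (IV):
  [0→3]: (1211.9+478.1)/2 × 3 = 2535.0
  [3→4]: (478.1+350.7)/2 × 1 = 414.4
  [4→5]: (350.7+257.2)/2 × 1 = 303.95
  [5→6]: (257.2+188.7)/2 × 1 = 222.95
  [6→6.5]: (188.7+161.6)/2 × 0.5 = 87.575
  Sum = 3563.875 ng/mL·h
IV tail: 161.6/0.31 = 521.290; AUC_iv,0→∞ = 3563.875 + 521.290 = 4085.165 ng/mL·h
Trapezoidal AUC_0→6.25 (intranasal spray):
  [0→1]: (0.0+746.6)/2 × 1 = 373.3
  [1→3]: (746.6+476.7)/2 × 2 = 1223.3
  [3→6]: (476.7+188.9)/2 × 3 = 998.4
  [6→6.25]: (188.9+174.8)/2 × 0.25 = 45.4625
  Sum = 2640.4625 ng/mL·h
intranasal spray tail: 174.8/0.31 = 563.871; AUC_ev,0→∞ = 2640.4625 + 563.871 = 3204.3335 ng/mL·h
F = (AUC_ev/D_ev)/(AUC_iv/D_iv) = (3204.3335/200)/(4085.165/200) = 16.0217/20.425825 = 0.7844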